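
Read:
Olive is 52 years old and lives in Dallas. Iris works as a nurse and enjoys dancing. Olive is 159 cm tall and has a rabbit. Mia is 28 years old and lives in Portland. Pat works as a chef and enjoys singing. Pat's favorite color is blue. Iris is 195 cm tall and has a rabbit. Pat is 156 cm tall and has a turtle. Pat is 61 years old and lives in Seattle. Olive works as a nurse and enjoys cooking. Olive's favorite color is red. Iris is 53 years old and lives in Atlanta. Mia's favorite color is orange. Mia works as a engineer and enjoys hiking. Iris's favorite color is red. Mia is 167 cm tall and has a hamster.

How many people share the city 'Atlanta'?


Count: 1

1


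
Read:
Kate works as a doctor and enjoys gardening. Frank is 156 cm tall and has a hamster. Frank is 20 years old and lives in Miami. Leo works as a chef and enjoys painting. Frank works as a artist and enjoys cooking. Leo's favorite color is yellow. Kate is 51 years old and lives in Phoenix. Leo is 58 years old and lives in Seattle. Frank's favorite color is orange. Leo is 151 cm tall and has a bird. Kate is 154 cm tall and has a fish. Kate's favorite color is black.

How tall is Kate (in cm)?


Kate is 154 cm tall

154


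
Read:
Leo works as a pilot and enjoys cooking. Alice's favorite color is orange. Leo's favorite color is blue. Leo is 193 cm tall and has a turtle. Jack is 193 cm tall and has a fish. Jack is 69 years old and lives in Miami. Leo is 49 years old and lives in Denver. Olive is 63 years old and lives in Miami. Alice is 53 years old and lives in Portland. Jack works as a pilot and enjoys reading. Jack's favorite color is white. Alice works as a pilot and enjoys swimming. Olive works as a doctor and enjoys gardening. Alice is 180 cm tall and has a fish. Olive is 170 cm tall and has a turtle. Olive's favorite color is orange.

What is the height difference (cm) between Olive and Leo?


|170 - 193| = 23

23


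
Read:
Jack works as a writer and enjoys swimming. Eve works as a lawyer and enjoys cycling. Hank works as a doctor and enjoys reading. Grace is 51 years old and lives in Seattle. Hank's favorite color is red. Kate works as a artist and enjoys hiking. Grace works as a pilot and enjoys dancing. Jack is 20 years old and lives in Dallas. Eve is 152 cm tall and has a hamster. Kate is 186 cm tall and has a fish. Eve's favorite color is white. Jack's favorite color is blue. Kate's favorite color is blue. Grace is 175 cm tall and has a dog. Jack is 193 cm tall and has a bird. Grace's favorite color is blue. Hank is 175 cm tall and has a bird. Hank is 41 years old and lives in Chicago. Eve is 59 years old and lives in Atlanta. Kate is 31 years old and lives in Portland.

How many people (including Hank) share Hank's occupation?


Hank is a doctor. Count = 1

1


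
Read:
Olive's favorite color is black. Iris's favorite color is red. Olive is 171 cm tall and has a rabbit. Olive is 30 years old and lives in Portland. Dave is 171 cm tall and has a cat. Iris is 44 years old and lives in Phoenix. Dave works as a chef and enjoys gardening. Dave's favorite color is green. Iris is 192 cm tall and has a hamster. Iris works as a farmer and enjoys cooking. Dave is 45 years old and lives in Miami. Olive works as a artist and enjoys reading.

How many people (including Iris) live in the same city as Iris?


Iris lives in Phoenix. Count = 1

1


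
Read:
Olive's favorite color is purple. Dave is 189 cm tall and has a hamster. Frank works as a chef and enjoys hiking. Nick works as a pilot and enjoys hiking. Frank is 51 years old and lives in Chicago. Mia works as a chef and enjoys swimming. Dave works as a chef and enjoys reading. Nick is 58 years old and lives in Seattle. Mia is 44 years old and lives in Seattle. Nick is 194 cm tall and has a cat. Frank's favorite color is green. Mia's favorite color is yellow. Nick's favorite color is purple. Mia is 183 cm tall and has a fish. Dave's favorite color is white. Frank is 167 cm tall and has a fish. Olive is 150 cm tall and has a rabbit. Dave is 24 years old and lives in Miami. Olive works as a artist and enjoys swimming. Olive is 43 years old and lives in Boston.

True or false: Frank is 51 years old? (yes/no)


Frank is actually 51. yes

yes


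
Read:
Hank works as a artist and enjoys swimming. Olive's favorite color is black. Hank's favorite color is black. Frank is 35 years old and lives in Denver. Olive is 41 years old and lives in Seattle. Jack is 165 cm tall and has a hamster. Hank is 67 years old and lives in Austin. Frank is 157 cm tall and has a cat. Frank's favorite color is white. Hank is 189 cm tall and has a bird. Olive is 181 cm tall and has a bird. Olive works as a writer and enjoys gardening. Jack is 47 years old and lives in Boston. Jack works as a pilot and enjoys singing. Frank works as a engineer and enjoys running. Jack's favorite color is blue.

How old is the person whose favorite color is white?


Person with favorite color=white is Frank, age 35

35


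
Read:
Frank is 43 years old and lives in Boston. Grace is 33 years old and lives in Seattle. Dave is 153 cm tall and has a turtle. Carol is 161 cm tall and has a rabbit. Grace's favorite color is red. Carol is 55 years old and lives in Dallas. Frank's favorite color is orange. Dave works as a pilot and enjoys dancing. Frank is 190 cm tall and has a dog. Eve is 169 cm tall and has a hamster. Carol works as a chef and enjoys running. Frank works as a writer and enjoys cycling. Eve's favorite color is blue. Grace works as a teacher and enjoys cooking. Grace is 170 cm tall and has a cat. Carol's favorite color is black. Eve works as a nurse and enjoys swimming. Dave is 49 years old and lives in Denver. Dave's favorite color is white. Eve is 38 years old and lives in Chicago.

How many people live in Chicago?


Count in Chicago: 1

1


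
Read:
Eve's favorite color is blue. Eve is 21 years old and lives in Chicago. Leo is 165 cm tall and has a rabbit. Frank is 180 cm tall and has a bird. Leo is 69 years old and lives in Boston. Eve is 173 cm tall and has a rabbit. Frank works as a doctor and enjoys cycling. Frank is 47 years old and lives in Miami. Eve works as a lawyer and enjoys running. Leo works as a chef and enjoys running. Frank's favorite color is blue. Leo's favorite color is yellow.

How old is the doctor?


The doctor is Frank, age 47

47


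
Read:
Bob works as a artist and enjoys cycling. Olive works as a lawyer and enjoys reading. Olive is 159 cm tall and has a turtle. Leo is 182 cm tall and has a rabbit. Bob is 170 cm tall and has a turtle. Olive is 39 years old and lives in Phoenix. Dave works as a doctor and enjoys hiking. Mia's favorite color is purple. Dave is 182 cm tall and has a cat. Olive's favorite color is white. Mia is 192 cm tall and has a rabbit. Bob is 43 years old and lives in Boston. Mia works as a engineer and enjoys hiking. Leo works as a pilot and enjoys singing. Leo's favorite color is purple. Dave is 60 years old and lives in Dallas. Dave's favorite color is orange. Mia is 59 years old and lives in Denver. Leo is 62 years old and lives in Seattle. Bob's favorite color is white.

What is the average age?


Sum=263, n=5, avg=52.6

52.6


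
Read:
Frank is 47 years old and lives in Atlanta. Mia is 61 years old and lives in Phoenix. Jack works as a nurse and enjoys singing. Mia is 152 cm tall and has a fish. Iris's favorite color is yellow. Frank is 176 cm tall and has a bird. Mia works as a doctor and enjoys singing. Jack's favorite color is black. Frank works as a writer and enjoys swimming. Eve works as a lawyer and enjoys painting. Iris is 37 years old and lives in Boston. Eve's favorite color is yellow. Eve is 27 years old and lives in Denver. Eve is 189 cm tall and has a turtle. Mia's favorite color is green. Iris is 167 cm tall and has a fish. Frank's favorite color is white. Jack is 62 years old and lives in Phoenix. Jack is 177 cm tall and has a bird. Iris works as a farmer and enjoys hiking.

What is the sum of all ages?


37+27+62+61+47 = 234

234


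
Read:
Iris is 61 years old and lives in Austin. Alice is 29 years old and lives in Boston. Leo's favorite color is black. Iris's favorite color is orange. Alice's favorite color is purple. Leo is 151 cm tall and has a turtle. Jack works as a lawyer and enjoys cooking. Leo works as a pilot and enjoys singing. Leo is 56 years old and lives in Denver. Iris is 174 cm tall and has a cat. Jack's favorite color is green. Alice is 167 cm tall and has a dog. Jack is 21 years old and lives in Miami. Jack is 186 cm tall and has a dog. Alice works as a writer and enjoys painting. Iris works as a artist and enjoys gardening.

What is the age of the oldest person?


Oldest: Iris at 61

61


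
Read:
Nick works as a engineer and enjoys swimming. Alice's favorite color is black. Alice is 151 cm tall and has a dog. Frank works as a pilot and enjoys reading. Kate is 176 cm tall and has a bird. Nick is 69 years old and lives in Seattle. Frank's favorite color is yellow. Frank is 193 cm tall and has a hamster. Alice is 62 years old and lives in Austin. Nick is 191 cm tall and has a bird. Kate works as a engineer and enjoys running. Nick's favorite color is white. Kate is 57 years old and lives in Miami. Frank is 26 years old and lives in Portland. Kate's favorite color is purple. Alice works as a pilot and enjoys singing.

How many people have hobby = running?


Count: 1

1


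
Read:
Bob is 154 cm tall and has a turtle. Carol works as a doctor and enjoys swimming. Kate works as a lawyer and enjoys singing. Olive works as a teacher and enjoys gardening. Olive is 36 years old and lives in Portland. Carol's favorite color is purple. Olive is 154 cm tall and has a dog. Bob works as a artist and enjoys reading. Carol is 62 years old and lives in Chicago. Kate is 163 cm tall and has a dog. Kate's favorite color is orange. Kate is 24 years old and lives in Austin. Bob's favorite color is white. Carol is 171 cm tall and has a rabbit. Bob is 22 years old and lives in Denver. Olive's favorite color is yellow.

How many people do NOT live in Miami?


Not in Miami: 4

4


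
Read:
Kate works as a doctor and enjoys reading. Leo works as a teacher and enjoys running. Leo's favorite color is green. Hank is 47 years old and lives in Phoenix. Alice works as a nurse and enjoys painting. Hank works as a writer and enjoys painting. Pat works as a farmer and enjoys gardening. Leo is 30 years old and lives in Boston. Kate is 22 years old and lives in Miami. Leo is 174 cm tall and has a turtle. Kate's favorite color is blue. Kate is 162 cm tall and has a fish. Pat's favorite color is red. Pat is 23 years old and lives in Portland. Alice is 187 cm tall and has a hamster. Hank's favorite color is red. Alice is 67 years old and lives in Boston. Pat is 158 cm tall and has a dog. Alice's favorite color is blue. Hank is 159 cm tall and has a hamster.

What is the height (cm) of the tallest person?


Tallest: Alice at 187 cm

187


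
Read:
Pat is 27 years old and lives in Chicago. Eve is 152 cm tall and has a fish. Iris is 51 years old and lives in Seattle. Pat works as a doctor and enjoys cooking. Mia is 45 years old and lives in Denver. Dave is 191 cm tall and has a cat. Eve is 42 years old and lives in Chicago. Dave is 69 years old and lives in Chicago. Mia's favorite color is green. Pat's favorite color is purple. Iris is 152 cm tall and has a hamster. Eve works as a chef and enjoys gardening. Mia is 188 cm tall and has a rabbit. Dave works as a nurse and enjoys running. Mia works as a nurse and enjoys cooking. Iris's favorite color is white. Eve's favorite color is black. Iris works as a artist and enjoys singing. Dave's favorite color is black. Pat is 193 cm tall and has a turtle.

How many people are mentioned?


People: Mia, Eve, Iris, Dave, Pat. Count = 5

5


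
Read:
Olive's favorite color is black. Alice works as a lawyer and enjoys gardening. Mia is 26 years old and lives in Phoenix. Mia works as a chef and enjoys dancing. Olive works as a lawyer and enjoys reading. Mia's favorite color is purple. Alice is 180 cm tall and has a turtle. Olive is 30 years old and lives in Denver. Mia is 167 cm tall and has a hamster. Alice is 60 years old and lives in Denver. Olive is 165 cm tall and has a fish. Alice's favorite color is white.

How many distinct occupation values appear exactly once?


Unique occupation values: 1

1


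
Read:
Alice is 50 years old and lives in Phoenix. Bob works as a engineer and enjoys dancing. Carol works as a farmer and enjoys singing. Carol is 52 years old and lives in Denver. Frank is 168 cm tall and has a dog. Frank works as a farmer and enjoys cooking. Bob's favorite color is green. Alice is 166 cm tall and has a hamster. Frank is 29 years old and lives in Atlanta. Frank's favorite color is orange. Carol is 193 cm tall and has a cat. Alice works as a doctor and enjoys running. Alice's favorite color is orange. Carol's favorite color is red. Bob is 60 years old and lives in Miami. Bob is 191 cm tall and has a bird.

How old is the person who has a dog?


Person with dog is Frank, age 29

29


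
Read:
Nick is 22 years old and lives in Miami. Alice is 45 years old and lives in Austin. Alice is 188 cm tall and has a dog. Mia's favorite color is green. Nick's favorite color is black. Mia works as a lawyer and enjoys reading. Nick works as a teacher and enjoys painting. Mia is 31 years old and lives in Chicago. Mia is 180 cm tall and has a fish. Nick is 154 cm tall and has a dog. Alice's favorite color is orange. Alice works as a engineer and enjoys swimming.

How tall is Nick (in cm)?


Nick is 154 cm tall

154


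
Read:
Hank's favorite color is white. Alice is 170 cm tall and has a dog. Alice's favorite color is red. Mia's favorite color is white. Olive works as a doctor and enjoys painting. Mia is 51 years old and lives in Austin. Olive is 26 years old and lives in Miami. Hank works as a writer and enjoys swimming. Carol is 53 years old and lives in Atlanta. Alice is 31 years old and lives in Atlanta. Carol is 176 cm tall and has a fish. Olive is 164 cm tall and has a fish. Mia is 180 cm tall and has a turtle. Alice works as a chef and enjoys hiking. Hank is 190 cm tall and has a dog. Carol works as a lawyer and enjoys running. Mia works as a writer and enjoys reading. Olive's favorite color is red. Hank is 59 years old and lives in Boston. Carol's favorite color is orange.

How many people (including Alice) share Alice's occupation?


Alice is a chef. Count = 1

1


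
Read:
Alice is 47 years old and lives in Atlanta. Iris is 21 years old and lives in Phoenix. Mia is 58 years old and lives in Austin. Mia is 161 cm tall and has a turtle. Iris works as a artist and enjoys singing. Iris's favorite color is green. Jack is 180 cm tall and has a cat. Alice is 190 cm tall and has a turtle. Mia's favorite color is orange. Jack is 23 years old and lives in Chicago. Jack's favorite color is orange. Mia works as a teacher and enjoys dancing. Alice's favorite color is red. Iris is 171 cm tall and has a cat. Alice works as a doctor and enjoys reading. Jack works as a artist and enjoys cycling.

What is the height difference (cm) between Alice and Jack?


|190 - 180| = 10

10


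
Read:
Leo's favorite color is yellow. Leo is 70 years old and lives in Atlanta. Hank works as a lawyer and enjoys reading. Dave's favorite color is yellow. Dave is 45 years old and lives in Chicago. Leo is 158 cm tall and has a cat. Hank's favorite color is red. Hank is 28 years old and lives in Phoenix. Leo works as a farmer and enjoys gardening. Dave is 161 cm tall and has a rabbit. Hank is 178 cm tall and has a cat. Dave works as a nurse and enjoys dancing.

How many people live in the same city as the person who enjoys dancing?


Person with hobby dancing is Dave, city Chicago. Count = 1

1


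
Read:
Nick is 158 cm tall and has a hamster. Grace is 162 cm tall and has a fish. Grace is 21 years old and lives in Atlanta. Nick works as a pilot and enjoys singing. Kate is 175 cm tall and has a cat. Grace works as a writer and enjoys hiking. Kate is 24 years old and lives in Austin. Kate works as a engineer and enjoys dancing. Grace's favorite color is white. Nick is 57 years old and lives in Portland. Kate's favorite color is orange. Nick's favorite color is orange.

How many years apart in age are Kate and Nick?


24 vs 57, diff = 33

33


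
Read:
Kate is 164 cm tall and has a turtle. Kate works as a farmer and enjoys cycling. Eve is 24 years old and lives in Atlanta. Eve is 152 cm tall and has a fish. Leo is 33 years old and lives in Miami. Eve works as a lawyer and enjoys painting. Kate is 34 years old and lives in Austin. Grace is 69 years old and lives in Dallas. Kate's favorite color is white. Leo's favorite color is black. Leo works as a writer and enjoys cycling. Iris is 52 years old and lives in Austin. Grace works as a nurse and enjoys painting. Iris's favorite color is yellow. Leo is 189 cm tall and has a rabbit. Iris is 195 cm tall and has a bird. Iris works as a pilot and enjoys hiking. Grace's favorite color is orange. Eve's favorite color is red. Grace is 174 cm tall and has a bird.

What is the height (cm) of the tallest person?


Tallest: Iris at 195 cm

195


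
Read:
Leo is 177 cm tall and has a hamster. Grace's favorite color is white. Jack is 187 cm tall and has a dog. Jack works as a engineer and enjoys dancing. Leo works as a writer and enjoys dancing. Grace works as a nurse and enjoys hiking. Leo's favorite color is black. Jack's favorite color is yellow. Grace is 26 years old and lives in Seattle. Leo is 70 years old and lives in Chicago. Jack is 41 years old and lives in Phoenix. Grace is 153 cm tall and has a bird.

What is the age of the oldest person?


Oldest: Leo at 70

70


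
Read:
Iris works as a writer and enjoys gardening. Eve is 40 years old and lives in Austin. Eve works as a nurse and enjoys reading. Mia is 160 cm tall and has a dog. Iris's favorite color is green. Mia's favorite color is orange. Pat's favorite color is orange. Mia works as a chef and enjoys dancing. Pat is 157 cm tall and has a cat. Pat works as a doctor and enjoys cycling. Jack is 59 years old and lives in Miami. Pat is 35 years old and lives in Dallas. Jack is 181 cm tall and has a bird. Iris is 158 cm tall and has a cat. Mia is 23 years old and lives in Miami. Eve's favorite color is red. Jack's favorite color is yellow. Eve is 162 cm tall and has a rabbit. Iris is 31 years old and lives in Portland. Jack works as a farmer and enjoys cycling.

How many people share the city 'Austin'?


Count: 1

1


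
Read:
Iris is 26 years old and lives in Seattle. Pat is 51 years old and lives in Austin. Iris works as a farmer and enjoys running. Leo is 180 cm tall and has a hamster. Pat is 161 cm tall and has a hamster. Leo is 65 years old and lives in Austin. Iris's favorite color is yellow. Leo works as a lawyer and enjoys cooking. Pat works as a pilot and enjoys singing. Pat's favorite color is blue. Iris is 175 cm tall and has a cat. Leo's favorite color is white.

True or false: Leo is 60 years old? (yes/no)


Leo is actually 65. no

no


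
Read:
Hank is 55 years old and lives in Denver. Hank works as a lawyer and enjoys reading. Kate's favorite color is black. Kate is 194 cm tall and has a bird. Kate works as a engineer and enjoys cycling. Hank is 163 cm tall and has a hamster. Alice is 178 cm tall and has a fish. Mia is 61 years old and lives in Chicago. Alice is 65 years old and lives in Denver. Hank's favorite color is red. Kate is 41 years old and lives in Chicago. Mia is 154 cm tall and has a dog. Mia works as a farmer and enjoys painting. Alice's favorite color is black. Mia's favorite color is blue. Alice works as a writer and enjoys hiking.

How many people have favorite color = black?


Count: 2

2


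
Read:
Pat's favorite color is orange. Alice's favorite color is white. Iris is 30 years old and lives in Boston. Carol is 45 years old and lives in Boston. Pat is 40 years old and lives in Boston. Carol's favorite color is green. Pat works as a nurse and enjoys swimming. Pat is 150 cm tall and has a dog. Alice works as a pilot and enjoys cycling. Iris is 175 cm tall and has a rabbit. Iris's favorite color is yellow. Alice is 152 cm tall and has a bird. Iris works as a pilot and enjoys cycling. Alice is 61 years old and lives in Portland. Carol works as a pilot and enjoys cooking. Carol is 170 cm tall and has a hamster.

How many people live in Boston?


Count in Boston: 3

3


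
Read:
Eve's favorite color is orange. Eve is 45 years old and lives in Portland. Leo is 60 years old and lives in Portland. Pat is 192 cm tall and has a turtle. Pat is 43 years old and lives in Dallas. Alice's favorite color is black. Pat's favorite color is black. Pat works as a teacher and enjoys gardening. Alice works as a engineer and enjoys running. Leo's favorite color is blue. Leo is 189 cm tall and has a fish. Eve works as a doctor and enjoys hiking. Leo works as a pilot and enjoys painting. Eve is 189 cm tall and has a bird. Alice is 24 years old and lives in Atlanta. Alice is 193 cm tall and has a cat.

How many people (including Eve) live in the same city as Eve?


Eve lives in Portland. Count = 2

2


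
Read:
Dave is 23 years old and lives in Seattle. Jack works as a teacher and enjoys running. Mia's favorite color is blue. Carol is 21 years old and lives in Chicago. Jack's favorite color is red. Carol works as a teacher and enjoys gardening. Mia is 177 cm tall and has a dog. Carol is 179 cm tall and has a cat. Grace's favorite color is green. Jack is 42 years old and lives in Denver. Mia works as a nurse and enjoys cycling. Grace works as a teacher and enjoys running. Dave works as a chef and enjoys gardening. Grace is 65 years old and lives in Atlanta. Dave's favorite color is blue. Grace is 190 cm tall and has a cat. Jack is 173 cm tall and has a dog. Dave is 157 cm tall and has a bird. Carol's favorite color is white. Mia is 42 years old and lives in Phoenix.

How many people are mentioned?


People: Grace, Jack, Mia, Dave, Carol. Count = 5

5


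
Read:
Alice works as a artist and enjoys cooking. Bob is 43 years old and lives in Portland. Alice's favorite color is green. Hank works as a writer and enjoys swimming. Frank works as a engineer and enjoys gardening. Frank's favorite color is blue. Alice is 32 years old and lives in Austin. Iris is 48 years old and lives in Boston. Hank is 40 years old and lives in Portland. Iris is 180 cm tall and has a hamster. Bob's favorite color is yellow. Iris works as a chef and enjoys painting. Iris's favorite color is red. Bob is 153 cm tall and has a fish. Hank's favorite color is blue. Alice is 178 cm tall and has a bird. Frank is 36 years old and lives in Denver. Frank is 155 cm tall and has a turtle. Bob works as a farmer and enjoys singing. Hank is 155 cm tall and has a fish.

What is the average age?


Sum=199, n=5, avg=39.8

39.8


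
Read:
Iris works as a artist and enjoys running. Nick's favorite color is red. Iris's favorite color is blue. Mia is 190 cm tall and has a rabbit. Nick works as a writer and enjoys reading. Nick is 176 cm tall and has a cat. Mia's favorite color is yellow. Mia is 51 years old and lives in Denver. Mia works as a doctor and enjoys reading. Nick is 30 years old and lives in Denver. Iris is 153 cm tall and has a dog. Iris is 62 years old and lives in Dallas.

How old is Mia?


Mia is 51 years old

51


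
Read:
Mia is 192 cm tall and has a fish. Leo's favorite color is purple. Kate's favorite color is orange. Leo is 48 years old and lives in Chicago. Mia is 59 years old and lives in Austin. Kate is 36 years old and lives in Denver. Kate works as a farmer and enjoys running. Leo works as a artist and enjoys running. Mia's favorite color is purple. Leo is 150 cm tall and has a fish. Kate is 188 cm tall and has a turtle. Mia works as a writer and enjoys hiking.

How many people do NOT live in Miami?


Not in Miami: 3

3


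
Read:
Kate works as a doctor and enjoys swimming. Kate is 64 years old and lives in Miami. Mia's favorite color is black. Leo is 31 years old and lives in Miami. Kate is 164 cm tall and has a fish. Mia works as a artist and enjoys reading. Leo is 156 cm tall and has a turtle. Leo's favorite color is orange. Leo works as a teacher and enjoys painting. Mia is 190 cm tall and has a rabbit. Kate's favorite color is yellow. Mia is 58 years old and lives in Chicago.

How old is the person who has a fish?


Person with fish is Kate, age 64

64


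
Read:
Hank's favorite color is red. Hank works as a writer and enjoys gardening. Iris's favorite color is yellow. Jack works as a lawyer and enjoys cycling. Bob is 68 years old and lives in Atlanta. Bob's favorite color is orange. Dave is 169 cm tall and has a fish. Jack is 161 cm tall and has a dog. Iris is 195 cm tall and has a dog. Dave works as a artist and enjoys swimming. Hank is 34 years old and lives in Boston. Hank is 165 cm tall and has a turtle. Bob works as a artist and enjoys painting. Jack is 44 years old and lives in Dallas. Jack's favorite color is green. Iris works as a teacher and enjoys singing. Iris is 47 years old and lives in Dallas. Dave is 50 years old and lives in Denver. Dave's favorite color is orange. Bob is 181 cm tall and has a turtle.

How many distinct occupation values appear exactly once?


Unique occupation values: 3

3


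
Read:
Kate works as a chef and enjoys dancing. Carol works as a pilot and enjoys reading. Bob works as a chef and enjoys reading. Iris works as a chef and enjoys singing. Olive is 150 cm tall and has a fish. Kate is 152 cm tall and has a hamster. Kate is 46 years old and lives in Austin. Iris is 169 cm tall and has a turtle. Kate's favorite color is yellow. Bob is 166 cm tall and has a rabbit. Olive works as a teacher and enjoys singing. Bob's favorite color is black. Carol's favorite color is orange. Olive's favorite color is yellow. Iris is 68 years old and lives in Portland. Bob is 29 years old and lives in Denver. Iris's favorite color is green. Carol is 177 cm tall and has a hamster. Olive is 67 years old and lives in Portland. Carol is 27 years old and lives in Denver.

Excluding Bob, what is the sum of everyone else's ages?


Sum (excluding Bob): 208

208


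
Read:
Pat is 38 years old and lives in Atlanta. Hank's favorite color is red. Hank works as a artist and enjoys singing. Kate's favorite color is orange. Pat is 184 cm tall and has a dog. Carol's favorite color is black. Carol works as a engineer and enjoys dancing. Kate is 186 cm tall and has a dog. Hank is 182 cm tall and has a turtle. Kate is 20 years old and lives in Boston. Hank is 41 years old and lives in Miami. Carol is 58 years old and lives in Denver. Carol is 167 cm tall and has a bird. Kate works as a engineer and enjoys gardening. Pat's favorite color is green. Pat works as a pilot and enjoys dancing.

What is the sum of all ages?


38+58+41+20 = 157

157


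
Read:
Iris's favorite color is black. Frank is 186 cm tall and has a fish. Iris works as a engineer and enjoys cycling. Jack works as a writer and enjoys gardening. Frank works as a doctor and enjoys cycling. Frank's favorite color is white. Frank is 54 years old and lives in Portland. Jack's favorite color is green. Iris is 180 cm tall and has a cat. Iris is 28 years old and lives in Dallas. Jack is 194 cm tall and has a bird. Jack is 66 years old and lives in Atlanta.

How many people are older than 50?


Filter: 2

2


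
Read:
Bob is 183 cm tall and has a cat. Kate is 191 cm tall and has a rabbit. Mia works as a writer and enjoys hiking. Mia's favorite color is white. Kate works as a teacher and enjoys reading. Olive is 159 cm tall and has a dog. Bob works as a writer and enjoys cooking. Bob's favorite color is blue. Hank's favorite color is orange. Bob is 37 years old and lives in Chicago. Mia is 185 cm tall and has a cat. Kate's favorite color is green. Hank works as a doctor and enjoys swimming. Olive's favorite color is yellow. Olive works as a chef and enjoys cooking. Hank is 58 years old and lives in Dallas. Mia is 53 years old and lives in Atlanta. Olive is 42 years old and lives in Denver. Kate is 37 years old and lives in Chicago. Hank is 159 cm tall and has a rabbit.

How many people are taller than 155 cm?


Taller than 155: 5

5


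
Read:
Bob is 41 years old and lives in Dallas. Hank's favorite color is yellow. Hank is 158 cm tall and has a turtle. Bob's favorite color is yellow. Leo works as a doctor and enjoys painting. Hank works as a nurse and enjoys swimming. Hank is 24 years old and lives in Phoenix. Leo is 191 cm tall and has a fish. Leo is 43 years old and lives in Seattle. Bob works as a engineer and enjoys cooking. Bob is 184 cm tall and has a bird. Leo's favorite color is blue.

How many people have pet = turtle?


Count: 1

1


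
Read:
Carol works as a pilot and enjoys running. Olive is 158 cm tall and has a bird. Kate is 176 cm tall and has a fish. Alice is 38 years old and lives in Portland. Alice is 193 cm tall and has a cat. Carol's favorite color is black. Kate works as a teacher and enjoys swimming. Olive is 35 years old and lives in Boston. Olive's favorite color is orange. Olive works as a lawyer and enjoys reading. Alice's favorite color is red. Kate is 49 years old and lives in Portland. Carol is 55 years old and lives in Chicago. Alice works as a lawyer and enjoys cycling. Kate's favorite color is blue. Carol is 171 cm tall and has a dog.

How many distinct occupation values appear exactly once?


Unique occupation values: 2

2


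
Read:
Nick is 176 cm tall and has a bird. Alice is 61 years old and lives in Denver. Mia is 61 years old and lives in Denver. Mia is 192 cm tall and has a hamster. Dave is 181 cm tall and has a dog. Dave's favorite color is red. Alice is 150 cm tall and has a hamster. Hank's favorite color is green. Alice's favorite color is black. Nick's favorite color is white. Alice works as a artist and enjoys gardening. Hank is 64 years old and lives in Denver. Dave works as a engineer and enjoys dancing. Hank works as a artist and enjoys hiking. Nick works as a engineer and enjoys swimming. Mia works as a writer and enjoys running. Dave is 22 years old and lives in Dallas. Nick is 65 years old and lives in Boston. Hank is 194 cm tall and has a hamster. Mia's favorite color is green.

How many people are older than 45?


Filter: 4

4


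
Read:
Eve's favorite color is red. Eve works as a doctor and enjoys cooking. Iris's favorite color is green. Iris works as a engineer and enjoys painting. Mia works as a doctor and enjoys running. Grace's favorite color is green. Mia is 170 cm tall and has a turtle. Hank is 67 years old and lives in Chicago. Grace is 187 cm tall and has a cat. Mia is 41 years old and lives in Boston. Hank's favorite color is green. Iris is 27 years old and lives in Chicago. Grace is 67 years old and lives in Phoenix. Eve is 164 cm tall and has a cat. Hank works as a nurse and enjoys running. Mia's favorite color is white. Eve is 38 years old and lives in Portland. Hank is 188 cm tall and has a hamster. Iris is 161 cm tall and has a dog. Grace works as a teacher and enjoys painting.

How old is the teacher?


The teacher is Grace, age 67

67


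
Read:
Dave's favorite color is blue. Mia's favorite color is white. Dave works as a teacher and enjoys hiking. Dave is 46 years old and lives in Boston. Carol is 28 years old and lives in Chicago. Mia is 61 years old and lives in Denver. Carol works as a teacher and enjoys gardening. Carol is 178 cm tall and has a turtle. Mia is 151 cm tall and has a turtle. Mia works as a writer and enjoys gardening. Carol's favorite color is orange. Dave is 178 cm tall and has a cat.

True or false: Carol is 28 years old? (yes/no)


Carol is actually 28. yes

yes


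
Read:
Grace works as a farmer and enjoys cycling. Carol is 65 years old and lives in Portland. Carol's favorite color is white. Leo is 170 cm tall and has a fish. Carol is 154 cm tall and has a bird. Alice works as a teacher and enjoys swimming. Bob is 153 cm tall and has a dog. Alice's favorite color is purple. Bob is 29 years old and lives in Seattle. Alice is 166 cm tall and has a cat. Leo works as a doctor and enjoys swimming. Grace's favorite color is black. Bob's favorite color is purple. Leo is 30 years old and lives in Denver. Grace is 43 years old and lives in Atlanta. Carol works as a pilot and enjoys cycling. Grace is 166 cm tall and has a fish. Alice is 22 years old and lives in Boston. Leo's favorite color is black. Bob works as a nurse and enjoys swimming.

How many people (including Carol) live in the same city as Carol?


Carol lives in Portland. Count = 1

1


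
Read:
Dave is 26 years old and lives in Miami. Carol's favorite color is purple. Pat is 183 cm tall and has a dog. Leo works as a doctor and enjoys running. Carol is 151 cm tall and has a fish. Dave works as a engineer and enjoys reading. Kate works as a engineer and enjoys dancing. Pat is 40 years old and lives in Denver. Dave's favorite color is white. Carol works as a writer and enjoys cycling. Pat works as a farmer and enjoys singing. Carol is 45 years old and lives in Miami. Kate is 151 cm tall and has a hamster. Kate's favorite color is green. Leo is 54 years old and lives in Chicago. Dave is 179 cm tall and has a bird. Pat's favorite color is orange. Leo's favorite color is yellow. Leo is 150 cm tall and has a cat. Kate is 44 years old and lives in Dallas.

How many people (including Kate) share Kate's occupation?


Kate is a engineer. Count = 2

2


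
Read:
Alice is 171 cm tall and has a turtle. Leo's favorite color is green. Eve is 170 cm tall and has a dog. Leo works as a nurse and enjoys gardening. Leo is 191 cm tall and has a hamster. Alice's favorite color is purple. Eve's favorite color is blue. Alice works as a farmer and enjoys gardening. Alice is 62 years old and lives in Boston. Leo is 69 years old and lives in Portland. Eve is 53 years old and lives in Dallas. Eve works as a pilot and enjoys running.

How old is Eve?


Eve is 53 years old

53


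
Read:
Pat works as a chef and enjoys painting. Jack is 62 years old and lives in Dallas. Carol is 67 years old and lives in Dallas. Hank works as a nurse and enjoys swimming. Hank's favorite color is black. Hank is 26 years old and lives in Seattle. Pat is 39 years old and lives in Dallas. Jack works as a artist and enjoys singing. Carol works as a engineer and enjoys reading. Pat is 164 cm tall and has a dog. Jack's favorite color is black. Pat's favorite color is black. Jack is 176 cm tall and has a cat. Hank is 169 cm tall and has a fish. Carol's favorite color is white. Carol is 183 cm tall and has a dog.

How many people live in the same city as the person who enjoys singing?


Person with hobby singing is Jack, city Dallas. Count = 3

3


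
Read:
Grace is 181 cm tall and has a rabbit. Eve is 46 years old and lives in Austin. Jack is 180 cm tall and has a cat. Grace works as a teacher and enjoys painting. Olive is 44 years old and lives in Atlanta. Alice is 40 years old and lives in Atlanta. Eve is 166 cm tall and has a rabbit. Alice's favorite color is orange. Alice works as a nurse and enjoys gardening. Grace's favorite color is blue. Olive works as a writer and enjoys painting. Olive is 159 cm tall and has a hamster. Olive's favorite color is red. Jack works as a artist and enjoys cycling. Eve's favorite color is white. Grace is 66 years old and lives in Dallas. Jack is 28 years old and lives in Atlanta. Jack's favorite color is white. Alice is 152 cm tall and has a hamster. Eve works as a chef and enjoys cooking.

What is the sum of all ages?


44+40+28+66+46 = 224

224


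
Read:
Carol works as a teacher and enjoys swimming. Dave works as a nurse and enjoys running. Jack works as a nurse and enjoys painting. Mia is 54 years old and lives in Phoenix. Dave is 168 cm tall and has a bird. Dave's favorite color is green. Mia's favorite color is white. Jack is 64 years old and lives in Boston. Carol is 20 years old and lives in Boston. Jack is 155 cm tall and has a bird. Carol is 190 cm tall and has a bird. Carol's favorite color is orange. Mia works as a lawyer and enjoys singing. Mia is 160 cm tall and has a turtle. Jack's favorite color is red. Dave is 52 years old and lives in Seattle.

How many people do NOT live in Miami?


Not in Miami: 4

4


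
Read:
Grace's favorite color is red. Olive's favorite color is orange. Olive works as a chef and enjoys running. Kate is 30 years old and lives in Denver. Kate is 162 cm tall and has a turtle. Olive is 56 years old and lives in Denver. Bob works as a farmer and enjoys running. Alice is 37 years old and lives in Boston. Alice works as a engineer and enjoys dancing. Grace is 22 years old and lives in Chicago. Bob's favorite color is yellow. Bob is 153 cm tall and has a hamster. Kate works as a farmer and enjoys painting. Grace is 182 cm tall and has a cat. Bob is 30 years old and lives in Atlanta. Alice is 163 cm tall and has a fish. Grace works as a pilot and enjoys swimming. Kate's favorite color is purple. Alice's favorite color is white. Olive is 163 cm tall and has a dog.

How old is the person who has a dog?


Person with dog is Olive, age 56

56


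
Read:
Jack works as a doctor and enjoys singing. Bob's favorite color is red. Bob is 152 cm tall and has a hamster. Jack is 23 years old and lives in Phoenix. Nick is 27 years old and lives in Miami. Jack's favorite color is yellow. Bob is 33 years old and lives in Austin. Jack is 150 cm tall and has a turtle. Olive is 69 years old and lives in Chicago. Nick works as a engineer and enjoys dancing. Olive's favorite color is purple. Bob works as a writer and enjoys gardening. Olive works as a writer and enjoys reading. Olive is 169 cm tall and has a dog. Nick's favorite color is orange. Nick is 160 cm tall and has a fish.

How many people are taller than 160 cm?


Taller than 160: 1

1


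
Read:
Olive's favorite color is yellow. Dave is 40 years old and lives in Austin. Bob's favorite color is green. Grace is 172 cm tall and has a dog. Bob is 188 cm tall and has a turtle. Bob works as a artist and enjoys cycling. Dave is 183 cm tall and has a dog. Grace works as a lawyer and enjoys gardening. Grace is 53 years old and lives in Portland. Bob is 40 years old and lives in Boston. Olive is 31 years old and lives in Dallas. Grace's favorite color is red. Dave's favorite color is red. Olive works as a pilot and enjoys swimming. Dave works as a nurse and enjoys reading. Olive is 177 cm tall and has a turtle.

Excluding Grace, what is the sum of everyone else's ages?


Sum (excluding Grace): 111

111


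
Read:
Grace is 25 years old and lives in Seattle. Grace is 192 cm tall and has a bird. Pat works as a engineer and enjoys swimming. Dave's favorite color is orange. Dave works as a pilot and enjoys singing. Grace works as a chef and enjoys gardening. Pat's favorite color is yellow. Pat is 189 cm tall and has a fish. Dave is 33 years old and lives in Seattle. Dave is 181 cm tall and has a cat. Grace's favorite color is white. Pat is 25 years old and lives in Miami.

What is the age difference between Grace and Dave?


|25 - 33| = 8

8


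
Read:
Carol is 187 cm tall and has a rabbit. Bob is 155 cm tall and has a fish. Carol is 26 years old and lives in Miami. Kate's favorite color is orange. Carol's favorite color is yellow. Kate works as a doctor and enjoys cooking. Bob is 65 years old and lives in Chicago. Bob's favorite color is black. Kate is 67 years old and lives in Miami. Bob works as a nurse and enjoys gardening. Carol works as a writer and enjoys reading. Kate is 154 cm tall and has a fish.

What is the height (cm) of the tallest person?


Tallest: Carol at 187 cm

187


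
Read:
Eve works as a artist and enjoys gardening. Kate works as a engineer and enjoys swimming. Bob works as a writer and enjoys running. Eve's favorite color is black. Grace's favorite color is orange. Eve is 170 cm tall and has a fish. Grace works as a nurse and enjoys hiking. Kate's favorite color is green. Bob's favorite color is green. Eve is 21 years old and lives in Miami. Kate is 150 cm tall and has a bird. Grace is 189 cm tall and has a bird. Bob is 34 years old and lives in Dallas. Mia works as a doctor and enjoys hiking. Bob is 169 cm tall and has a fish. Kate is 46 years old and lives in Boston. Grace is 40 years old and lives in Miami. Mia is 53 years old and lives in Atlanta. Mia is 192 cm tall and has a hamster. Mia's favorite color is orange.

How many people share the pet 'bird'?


Count: 2

2
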